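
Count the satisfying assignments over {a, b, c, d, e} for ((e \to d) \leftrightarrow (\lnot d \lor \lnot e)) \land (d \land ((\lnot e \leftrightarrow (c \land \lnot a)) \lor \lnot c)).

Initial set: {(((e \to d) \leftrightarrow (\lnot d \lor \lnot e)) \land (d \land ((\lnot e \leftrightarrow (c \land \lnot a)) \lor \lnot c)))}.
(((e \to d) \leftrightarrow (\lnot d \lor \lnot e)) \land (d \land ((\lnot e \leftrightarrow (c \land \lnot a)) \lor \lnot c))): α-rule — add ((e \to d) \leftrightarrow (\lnot d \lor \lnot e)), (d \land ((\lnot e \leftrightarrow (c \land \lnot a)) \lor \lnot c)).
(d \land ((\lnot e \leftrightarrow (c \land \lnot a)) \lor \lnot c)): α-rule — add d, ((\lnot e \leftrightarrow (c \land \lnot a)) \lor \lnot c).
((e \to d) \leftrightarrow (\lnot d \lor \lnot e)): β-rule — branch into (e \to d), (\lnot d \lor \lnot e)  //  \lnot (e \to d), \lnot (\lnot d \lor \lnot e).
  branch 1 (add (e \to d), (\lnot d \lor \lnot e)):
    ((\lnot e \leftrightarrow (c \land \lnot a)) \lor \lnot c): β-rule — branch into (\lnot e \leftrightarrow (c \land \lnot a))  //  \lnot c.
      branch 1.1 (add (\lnot e \leftrightarrow (c \land \lnot a))):
        (e \to d): β-rule — branch into \lnot e  //  d.
          branch 1.1.1 (add \lnot e):
            (\lnot d \lor \lnot e): β-rule — branch into \lnot d  //  \lnot e.
              branch 1.1.1.1 (add \lnot d):
                × closes — contains both d and \lnot d.
              branch 1.1.1.2 (add \lnot e):
                (\lnot e \leftrightarrow (c \land \lnot a)): β-rule — branch into \lnot e, (c \land \lnot a)  //  \lnot \lnot e, \lnot (c \land \lnot a).
                  branch 1.1.1.2.1 (add \lnot e, (c \land \lnot a)):
                    (c \land \lnot a): α-rule — add c, \lnot a.
                    ○ open, literals {a=0, c=1, d=1, e=0}.
                  branch 1.1.1.2.2 (add \lnot \lnot e, \lnot (c \land \lnot a)):
                    × closes — contains both e and \lnot e.
          branch 1.1.2 (add d):
            (\lnot d \lor \lnot e): β-rule — branch into \lnot d  //  \lnot e.
              branch 1.1.2.1 (add \lnot d):
                × closes — contains both d and \lnot d.
              branch 1.1.2.2 (add \lnot e):
                (\lnot e \leftrightarrow (c \land \lnot a)): β-rule — branch into \lnot e, (c \land \lnot a)  //  \lnot \lnot e, \lnot (c \land \lnot a).
                  branch 1.1.2.2.1 (add \lnot e, (c \land \lnot a)):
                    (c \land \lnot a): α-rule — add c, \lnot a.
                    ○ open, literals {a=0, c=1, d=1, e=0}.
                  branch 1.1.2.2.2 (add \lnot \lnot e, \lnot (c \land \lnot a)):
                    × closes — contains both e and \lnot e.
      branch 1.2 (add \lnot c):
        (e \to d): β-rule — branch into \lnot e  //  d.
          branch 1.2.1 (add \lnot e):
            (\lnot d \lor \lnot e): β-rule — branch into \lnot d  //  \lnot e.
              branch 1.2.1.1 (add \lnot d):
                × closes — contains both d and \lnot d.
              branch 1.2.1.2 (add \lnot e):
                ○ open, literals {c=0, d=1, e=0}.
          branch 1.2.2 (add d):
            (\lnot d \lor \lnot e): β-rule — branch into \lnot d  //  \lnot e.
              branch 1.2.2.1 (add \lnot d):
                × closes — contains both d and \lnot d.
              branch 1.2.2.2 (add \lnot e):
                ○ open, literals {c=0, d=1, e=0}.
  branch 2 (add \lnot (e \to d), \lnot (\lnot d \lor \lnot e)):
    \lnot (e \to d): α-rule — add e, \lnot d.
    × closes — contains both d and \lnot d.
7 branches closed, 4 open.
Each open branch fixes some atoms; the unmentioned ones are free. Counting distinct full assignments: branch {a=0, c=1, d=1, e=0} (b) contributes 2 new; branch {a=0, c=1, d=1, e=0} (b) contributes 0 new; branch {c=0, d=1, e=0} (a, b) contributes 4 new; branch {c=0, d=1, e=0} (a, b) contributes 0 new. Total: 6.

6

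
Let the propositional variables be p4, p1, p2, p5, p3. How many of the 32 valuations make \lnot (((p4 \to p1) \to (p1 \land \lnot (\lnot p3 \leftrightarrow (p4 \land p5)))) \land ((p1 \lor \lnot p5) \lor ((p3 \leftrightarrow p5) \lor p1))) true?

Initial set: {T \lnot (((p4 \to p1) \to (p1 \land \lnot (\lnot p3 \leftrightarrow (p4 \land p5)))) \land ((p1 \lor \lnot p5) \lor ((p3 \leftrightarrow p5) \lor p1)))}.
T \lnot (((p4 \to p1) \to (p1 \land \lnot (\lnot p3 \leftrightarrow (p4 \land p5)))) \land ((p1 \lor \lnot p5) \lor ((p3 \leftrightarrow p5) \lor p1))): β-rule — branch into F ((p4 \to p1) \to (p1 \land \lnot (\lnot p3 \leftrightarrow (p4 \land p5))))  //  F ((p1 \lor \lnot p5) \lor ((p3 \leftrightarrow p5) \lor p1)).
  branch 1 (add F ((p4 \to p1) \to (p1 \land \lnot (\lnot p3 \leftrightarrow (p4 \land p5))))):
    F ((p4 \to p1) \to (p1 \land \lnot (\lnot p3 \leftrightarrow (p4 \land p5)))): α-rule — add T (p4 \to p1), F (p1 \land \lnot (\lnot p3 \leftrightarrow (p4 \land p5))).
    T (p4 \to p1): β-rule — branch into F p4  //  T p1.
      branch 1.1 (add F p4):
        F (p1 \land \lnot (\lnot p3 \leftrightarrow (p4 \land p5))): β-rule — branch into F p1  //  F \lnot (\lnot p3 \leftrightarrow (p4 \land p5)).
          branch 1.1.1 (add F p1):
            ○ open, literals {p1=0, p4=0}.
          branch 1.1.2 (add F \lnot (\lnot p3 \leftrightarrow (p4 \land p5))):
            F \lnot (\lnot p3 \leftrightarrow (p4 \land p5)): β-rule — branch into T \lnot p3, T (p4 \land p5)  //  F \lnot p3, F (p4 \land p5).
              branch 1.1.2.1 (add T \lnot p3, T (p4 \land p5)):
                T (p4 \land p5): α-rule — add T p4, T p5.
                × closes — contains both p4 and \lnot p4.
              branch 1.1.2.2 (add F \lnot p3, F (p4 \land p5)):
                F (p4 \land p5): β-rule — branch into F p4  //  F p5.
                  branch 1.1.2.2.1 (add F p4):
                    ○ open, literals {p3=1, p4=0}.
                  branch 1.1.2.2.2 (add F p5):
                    ○ open, literals {p3=1, p4=0, p5=0}.
      branch 1.2 (add T p1):
        F (p1 \land \lnot (\lnot p3 \leftrightarrow (p4 \land p5))): β-rule — branch into F p1  //  F \lnot (\lnot p3 \leftrightarrow (p4 \land p5)).
          branch 1.2.1 (add F p1):
            × closes — contains both p1 and \lnot p1.
          branch 1.2.2 (add F \lnot (\lnot p3 \leftrightarrow (p4 \land p5))):
            F \lnot (\lnot p3 \leftrightarrow (p4 \land p5)): β-rule — branch into T \lnot p3, T (p4 \land p5)  //  F \lnot p3, F (p4 \land p5).
              branch 1.2.2.1 (add T \lnot p3, T (p4 \land p5)):
                T (p4 \land p5): α-rule — add T p4, T p5.
                ○ open, literals {p1=1, p3=0, p4=1, p5=1}.
              branch 1.2.2.2 (add F \lnot p3, F (p4 \land p5)):
                F (p4 \land p5): β-rule — branch into F p4  //  F p5.
                  branch 1.2.2.2.1 (add F p4):
                    ○ open, literals {p1=1, p3=1, p4=0}.
                  branch 1.2.2.2.2 (add F p5):
                    ○ open, literals {p1=1, p3=1, p5=0}.
  branch 2 (add F ((p1 \lor \lnot p5) \lor ((p3 \leftrightarrow p5) \lor p1))):
    F ((p1 \lor \lnot p5) \lor ((p3 \leftrightarrow p5) \lor p1)): α-rule — add F (p1 \lor \lnot p5), F ((p3 \leftrightarrow p5) \lor p1).
    F (p1 \lor \lnot p5): α-rule — add F p1, F \lnot p5.
    F ((p3 \leftrightarrow p5) \lor p1): α-rule — add F (p3 \leftrightarrow p5), F p1.
    F (p3 \leftrightarrow p5): β-rule — branch into T p3, F p5  //  F p3, T p5.
      branch 2.1 (add T p3, F p5):
        × closes — contains both p5 and \lnot p5.
      branch 2.2 (add F p3, T p5):
        ○ open, literals {p1=0, p3=0, p5=1}.
3 branches closed, 7 open.
Each open branch fixes some atoms; the unmentioned ones are free. Counting distinct full assignments: branch {p1=0, p4=0} (p2, p5, p3) contributes 8 new; branch {p3=1, p4=0} (p1, p2, p5) contributes 4 new; branch {p3=1, p4=0, p5=0} (p1, p2) contributes 0 new; branch {p1=1, p3=0, p4=1, p5=1} (p2) contributes 2 new; branch {p1=1, p3=1, p4=0} (p2, p5) contributes 0 new; branch {p1=1, p3=1, p5=0} (p4, p2) contributes 2 new; branch {p1=0, p3=0, p5=1} (p4, p2) contributes 2 new. Total: 18.

18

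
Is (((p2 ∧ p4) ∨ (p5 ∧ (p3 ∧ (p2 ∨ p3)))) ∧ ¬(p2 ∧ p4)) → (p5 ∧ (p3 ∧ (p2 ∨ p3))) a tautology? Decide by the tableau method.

Assume the negation and expand:
Initial set: {¬((((p2 ∧ p4) ∨ (p5 ∧ (p3 ∧ (p2 ∨ p3)))) ∧ ¬(p2 ∧ p4)) → (p5 ∧ (p3 ∧ (p2 ∨ p3))))}.
¬((((p2 ∧ p4) ∨ (p5 ∧ (p3 ∧ (p2 ∨ p3)))) ∧ ¬(p2 ∧ p4)) → (p5 ∧ (p3 ∧ (p2 ∨ p3)))): α-rule — add (((p2 ∧ p4) ∨ (p5 ∧ (p3 ∧ (p2 ∨ p3)))) ∧ ¬(p2 ∧ p4)), ¬(p5 ∧ (p3 ∧ (p2 ∨ p3))).
(((p2 ∧ p4) ∨ (p5 ∧ (p3 ∧ (p2 ∨ p3)))) ∧ ¬(p2 ∧ p4)): α-rule — add ((p2 ∧ p4) ∨ (p5 ∧ (p3 ∧ (p2 ∨ p3)))), ¬(p2 ∧ p4).
¬(p5 ∧ (p3 ∧ (p2 ∨ p3))): β-rule — branch into ¬p5  //  ¬(p3 ∧ (p2 ∨ p3)).
  branch 1 (add ¬p5):
    ((p2 ∧ p4) ∨ (p5 ∧ (p3 ∧ (p2 ∨ p3)))): β-rule — branch into (p2 ∧ p4)  //  (p5 ∧ (p3 ∧ (p2 ∨ p3))).
      branch 1.1 (add (p2 ∧ p4)):
        (p2 ∧ p4): α-rule — add p2, p4.
        ¬(p2 ∧ p4): β-rule — branch into ¬p2  //  ¬p4.
          branch 1.1.1 (add ¬p2):
            × closes — contains both p2 and ¬p2.
          branch 1.1.2 (add ¬p4):
            × closes — contains both p4 and ¬p4.
      branch 1.2 (add (p5 ∧ (p3 ∧ (p2 ∨ p3)))):
        (p5 ∧ (p3 ∧ (p2 ∨ p3))): α-rule — add p5, (p3 ∧ (p2 ∨ p3)).
        × closes — contains both p5 and ¬p5.
  branch 2 (add ¬(p3 ∧ (p2 ∨ p3))):
    ((p2 ∧ p4) ∨ (p5 ∧ (p3 ∧ (p2 ∨ p3)))): β-rule — branch into (p2 ∧ p4)  //  (p5 ∧ (p3 ∧ (p2 ∨ p3))).
      branch 2.1 (add (p2 ∧ p4)):
        (p2 ∧ p4): α-rule — add p2, p4.
        ¬(p2 ∧ p4): β-rule — branch into ¬p2  //  ¬p4.
          branch 2.1.1 (add ¬p2):
            × closes — contains both p2 and ¬p2.
          branch 2.1.2 (add ¬p4):
            × closes — contains both p4 and ¬p4.
      branch 2.2 (add (p5 ∧ (p3 ∧ (p2 ∨ p3)))):
        (p5 ∧ (p3 ∧ (p2 ∨ p3))): α-rule — add p5, (p3 ∧ (p2 ∨ p3)).
        (p3 ∧ (p2 ∨ p3)): α-rule — add p3, (p2 ∨ p3).
        ¬(p2 ∧ p4): β-rule — branch into ¬p2  //  ¬p4.
          branch 2.2.1 (add ¬p2):
            ¬(p3 ∧ (p2 ∨ p3)): β-rule — branch into ¬p3  //  ¬(p2 ∨ p3).
              branch 2.2.1.1 (add ¬p3):
                × closes — contains both p3 and ¬p3.
              branch 2.2.1.2 (add ¬(p2 ∨ p3)):
                ¬(p2 ∨ p3): α-rule — add ¬p2, ¬p3.
                × closes — contains both p3 and ¬p3.
          branch 2.2.2 (add ¬p4):
            ¬(p3 ∧ (p2 ∨ p3)): β-rule — branch into ¬p3  //  ¬(p2 ∨ p3).
              branch 2.2.2.1 (add ¬p3):
                × closes — contains both p3 and ¬p3.
              branch 2.2.2.2 (add ¬(p2 ∨ p3)):
                ¬(p2 ∨ p3): α-rule — add ¬p2, ¬p3.
                × closes — contains both p3 and ¬p3.
All 9 branches close.
Every branch closed, so the negation is unsatisfiable and the formula is valid.

Valid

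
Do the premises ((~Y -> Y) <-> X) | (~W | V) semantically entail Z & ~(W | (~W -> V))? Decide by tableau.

No

Initial set: {(((~Y -> Y) <-> X) | (~W | V)); ~(Z & ~(W | (~W -> V)))}.
(((~Y -> Y) <-> X) | (~W | V)): β-rule — branch into ((~Y -> Y) <-> X)  //  (~W | V).
  branch 1 (add ((~Y -> Y) <-> X)):
    ~(Z & ~(W | (~W -> V))): β-rule — branch into ~Z  //  ~~(W | (~W -> V)).
      branch 1.1 (add ~Z):
        ((~Y -> Y) <-> X): β-rule — branch into (~Y -> Y), X  //  ~(~Y -> Y), ~X.
          branch 1.1.1 (add (~Y -> Y), X):
            (~Y -> Y): β-rule — branch into ~~Y  //  Y.
              branch 1.1.1.1 (add ~~Y):
                ○ open, literals {X=T, Y=T, Z=F}.
              branch 1.1.1.2 (add Y):
                ○ open, literals {X=T, Y=T, Z=F}.
          branch 1.1.2 (add ~(~Y -> Y), ~X):
            ~(~Y -> Y): α-rule — add ~Y, ~Y.
            ○ open, literals {X=F, Y=F, Z=F}.
      branch 1.2 (add ~~(W | (~W -> V))):
        ((~Y -> Y) <-> X): β-rule — branch into (~Y -> Y), X  //  ~(~Y -> Y), ~X.
          branch 1.2.1 (add (~Y -> Y), X):
            ~~(W | (~W -> V)): β-rule — branch into W  //  (~W -> V).
              branch 1.2.1.1 (add W):
                (~Y -> Y): β-rule — branch into ~~Y  //  Y.
                  branch 1.2.1.1.1 (add ~~Y):
                    ○ open, literals {W=T, X=T, Y=T}.
                  branch 1.2.1.1.2 (add Y):
                    ○ open, literals {W=T, X=T, Y=T}.
              branch 1.2.1.2 (add (~W -> V)):
                (~Y -> Y): β-rule — branch into ~~Y  //  Y.
                  branch 1.2.1.2.1 (add ~~Y):
                    (~W -> V): β-rule — branch into ~~W  //  V.
                      branch 1.2.1.2.1.1 (add ~~W):
                        ○ open, literals {W=T, X=T, Y=T}.
                      branch 1.2.1.2.1.2 (add V):
                        ○ open, literals {V=T, X=T, Y=T}.
                  branch 1.2.1.2.2 (add Y):
                    (~W -> V): β-rule — branch into ~~W  //  V.
                      branch 1.2.1.2.2.1 (add ~~W):
                        ○ open, literals {W=T, X=T, Y=T}.
                      branch 1.2.1.2.2.2 (add V):
                        ○ open, literals {V=T, X=T, Y=T}.
          branch 1.2.2 (add ~(~Y -> Y), ~X):
            ~(~Y -> Y): α-rule — add ~Y, ~Y.
            ~~(W | (~W -> V)): β-rule — branch into W  //  (~W -> V).
              branch 1.2.2.1 (add W):
                ○ open, literals {W=T, X=F, Y=F}.
              branch 1.2.2.2 (add (~W -> V)):
                (~W -> V): β-rule — branch into ~~W  //  V.
                  branch 1.2.2.2.1 (add ~~W):
                    ○ open, literals {W=T, X=F, Y=F}.
                  branch 1.2.2.2.2 (add V):
                    ○ open, literals {V=T, X=F, Y=F}.
  branch 2 (add (~W | V)):
    ~(Z & ~(W | (~W -> V))): β-rule — branch into ~Z  //  ~~(W | (~W -> V)).
      branch 2.1 (add ~Z):
        (~W | V): β-rule — branch into ~W  //  V.
          branch 2.1.1 (add ~W):
            ○ open, literals {W=F, Z=F}.
          branch 2.1.2 (add V):
            ○ open, literals {V=T, Z=F}.
      branch 2.2 (add ~~(W | (~W -> V))):
        (~W | V): β-rule — branch into ~W  //  V.
          branch 2.2.1 (add ~W):
            ~~(W | (~W -> V)): β-rule — branch into W  //  (~W -> V).
              branch 2.2.1.1 (add W):
                × closes — contains both W and ~W.
              branch 2.2.1.2 (add (~W -> V)):
                (~W -> V): β-rule — branch into ~~W  //  V.
                  branch 2.2.1.2.1 (add ~~W):
                    × closes — contains both W and ~W.
                  branch 2.2.1.2.2 (add V):
                    ○ open, literals {V=T, W=F}.
          branch 2.2.2 (add V):
            ~~(W | (~W -> V)): β-rule — branch into W  //  (~W -> V).
              branch 2.2.2.1 (add W):
                ○ open, literals {V=T, W=T}.
              branch 2.2.2.2 (add (~W -> V)):
                (~W -> V): β-rule — branch into ~~W  //  V.
                  branch 2.2.2.2.1 (add ~~W):
                    ○ open, literals {V=T, W=T}.
                  branch 2.2.2.2.2 (add V):
                    ○ open, literals {V=T}.
2 branches closed, 18 open.
An open branch gives a countermodel: X=T, Y=T, Z=F (unmentioned atoms arbitrary); the premises hold there but the conclusion fails.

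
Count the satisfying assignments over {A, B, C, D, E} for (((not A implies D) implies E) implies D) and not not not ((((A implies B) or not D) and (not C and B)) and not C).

15

Initial set: {((((not A implies D) implies E) implies D) and not not not ((((A implies B) or not D) and (not C and B)) and not C))}.
((((not A implies D) implies E) implies D) and not not not ((((A implies B) or not D) and (not C and B)) and not C)): α-rule — add (((not A implies D) implies E) implies D), not not not ((((A implies B) or not D) and (not C and B)) and not C).
not not not ((((A implies B) or not D) and (not C and B)) and not C): drop double negation, giving not ((((A implies B) or not D) and (not C and B)) and not C).
(((not A implies D) implies E) implies D): β-rule — branch into not ((not A implies D) implies E)  //  D.
  branch 1 (add not ((not A implies D) implies E)):
    not ((not A implies D) implies E): α-rule — add (not A implies D), not E.
    not ((((A implies B) or not D) and (not C and B)) and not C): β-rule — branch into not (((A implies B) or not D) and (not C and B))  //  not not C.
      branch 1.1 (add not (((A implies B) or not D) and (not C and B))):
        (not A implies D): β-rule — branch into not not A  //  D.
          branch 1.1.1 (add not not A):
            not (((A implies B) or not D) and (not C and B)): β-rule — branch into not ((A implies B) or not D)  //  not (not C and B).
              branch 1.1.1.1 (add not ((A implies B) or not D)):
                not ((A implies B) or not D): α-rule — add not (A implies B), not not D.
                not (A implies B): α-rule — add A, not B.
                ○ open, literals {A=T, B=F, D=T, E=F}.
              branch 1.1.1.2 (add not (not C and B)):
                not (not C and B): β-rule — branch into not not C  //  not B.
                  branch 1.1.1.2.1 (add not not C):
                    ○ open, literals {A=T, C=T, E=F}.
                  branch 1.1.1.2.2 (add not B):
                    ○ open, literals {A=T, B=F, E=F}.
          branch 1.1.2 (add D):
            not (((A implies B) or not D) and (not C and B)): β-rule — branch into not ((A implies B) or not D)  //  not (not C and B).
              branch 1.1.2.1 (add not ((A implies B) or not D)):
                not ((A implies B) or not D): α-rule — add not (A implies B), not not D.
                not (A implies B): α-rule — add A, not B.
                ○ open, literals {A=T, B=F, D=T, E=F}.
              branch 1.1.2.2 (add not (not C and B)):
                not (not C and B): β-rule — branch into not not C  //  not B.
                  branch 1.1.2.2.1 (add not not C):
                    ○ open, literals {C=T, D=T, E=F}.
                  branch 1.1.2.2.2 (add not B):
                    ○ open, literals {B=F, D=T, E=F}.
      branch 1.2 (add not not C):
        (not A implies D): β-rule — branch into not not A  //  D.
          branch 1.2.1 (add not not A):
            ○ open, literals {A=T, C=T, E=F}.
          branch 1.2.2 (add D):
            ○ open, literals {C=T, D=T, E=F}.
  branch 2 (add D):
    not ((((A implies B) or not D) and (not C and B)) and not C): β-rule — branch into not (((A implies B) or not D) and (not C and B))  //  not not C.
      branch 2.1 (add not (((A implies B) or not D) and (not C and B))):
        not (((A implies B) or not D) and (not C and B)): β-rule — branch into not ((A implies B) or not D)  //  not (not C and B).
          branch 2.1.1 (add not ((A implies B) or not D)):
            not ((A implies B) or not D): α-rule — add not (A implies B), not not D.
            not (A implies B): α-rule — add A, not B.
            ○ open, literals {A=T, B=F, D=T}.
          branch 2.1.2 (add not (not C and B)):
            not (not C and B): β-rule — branch into not not C  //  not B.
              branch 2.1.2.1 (add not not C):
                ○ open, literals {C=T, D=T}.
              branch 2.1.2.2 (add not B):
                ○ open, literals {B=F, D=T}.
      branch 2.2 (add not not C):
        ○ open, literals {C=T, D=T}.
0 branches closed, 12 open.
Each open branch fixes some atoms; the unmentioned ones are free. Counting distinct full assignments: branch {A=T, B=F, D=T, E=F} (C) contributes 2 new; branch {A=T, C=T, E=F} (B, D) contributes 3 new; branch {A=T, B=F, E=F} (C, D) contributes 1 new; branch {A=T, B=F, D=T, E=F} (C) contributes 0 new; branch {C=T, D=T, E=F} (A, B) contributes 2 new; branch {B=F, D=T, E=F} (A, C) contributes 1 new; branch {A=T, C=T, E=F} (B, D) contributes 0 new; branch {C=T, D=T, E=F} (A, B) contributes 0 new; branch {A=T, B=F, D=T} (C, E) contributes 2 new; branch {C=T, D=T} (A, B, E) contributes 3 new; branch {B=F, D=T} (A, C, E) contributes 1 new; branch {C=T, D=T} (A, B, E) contributes 0 new. Total: 15.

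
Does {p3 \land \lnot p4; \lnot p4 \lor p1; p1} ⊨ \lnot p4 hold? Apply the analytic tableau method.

Initial set: {(p3 \land \lnot p4); (\lnot p4 \lor p1); p1; \lnot \lnot p4}.
(p3 \land \lnot p4): α-rule — add p3, \lnot p4.
× closes — contains both p4 and \lnot p4.
All 1 branch closes.
Every branch closed, so the premises entail the conclusion.

Yes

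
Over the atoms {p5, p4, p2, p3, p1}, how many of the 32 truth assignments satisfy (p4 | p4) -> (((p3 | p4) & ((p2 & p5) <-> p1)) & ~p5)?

20

Initial set: {((p4 | p4) -> (((p3 | p4) & ((p2 & p5) <-> p1)) & ~p5))}.
((p4 | p4) -> (((p3 | p4) & ((p2 & p5) <-> p1)) & ~p5)): β-rule — branch into ~(p4 | p4)  //  (((p3 | p4) & ((p2 & p5) <-> p1)) & ~p5).
  branch 1 (add ~(p4 | p4)):
    ~(p4 | p4): α-rule — add ~p4, ~p4.
    ○ open, literals {p4=false}.
  branch 2 (add (((p3 | p4) & ((p2 & p5) <-> p1)) & ~p5)):
    (((p3 | p4) & ((p2 & p5) <-> p1)) & ~p5): α-rule — add ((p3 | p4) & ((p2 & p5) <-> p1)), ~p5.
    ((p3 | p4) & ((p2 & p5) <-> p1)): α-rule — add (p3 | p4), ((p2 & p5) <-> p1).
    (p3 | p4): β-rule — branch into p3  //  p4.
      branch 2.1 (add p3):
        ((p2 & p5) <-> p1): β-rule — branch into (p2 & p5), p1  //  ~(p2 & p5), ~p1.
          branch 2.1.1 (add (p2 & p5), p1):
            (p2 & p5): α-rule — add p2, p5.
            × closes — contains both p5 and ~p5.
          branch 2.1.2 (add ~(p2 & p5), ~p1):
            ~(p2 & p5): β-rule — branch into ~p2  //  ~p5.
              branch 2.1.2.1 (add ~p2):
                ○ open, literals {p1=false, p2=false, p3=true, p5=false}.
              branch 2.1.2.2 (add ~p5):
                ○ open, literals {p1=false, p3=true, p5=false}.
      branch 2.2 (add p4):
        ((p2 & p5) <-> p1): β-rule — branch into (p2 & p5), p1  //  ~(p2 & p5), ~p1.
          branch 2.2.1 (add (p2 & p5), p1):
            (p2 & p5): α-rule — add p2, p5.
            × closes — contains both p5 and ~p5.
          branch 2.2.2 (add ~(p2 & p5), ~p1):
            ~(p2 & p5): β-rule — branch into ~p2  //  ~p5.
              branch 2.2.2.1 (add ~p2):
                ○ open, literals {p1=false, p2=false, p4=true, p5=false}.
              branch 2.2.2.2 (add ~p5):
                ○ open, literals {p1=false, p4=true, p5=false}.
2 branches closed, 5 open.
Each open branch fixes some atoms; the unmentioned ones are free. Counting distinct full assignments: branch {p4=false} (p5, p2, p3, p1) contributes 16 new; branch {p1=false, p2=false, p3=true, p5=false} (p4) contributes 1 new; branch {p1=false, p3=true, p5=false} (p4, p2) contributes 1 new; branch {p1=false, p2=false, p4=true, p5=false} (p3) contributes 1 new; branch {p1=false, p4=true, p5=false} (p2, p3) contributes 1 new. Total: 20.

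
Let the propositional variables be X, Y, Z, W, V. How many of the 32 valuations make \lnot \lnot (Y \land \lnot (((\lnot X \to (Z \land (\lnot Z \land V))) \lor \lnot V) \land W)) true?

Initial set: {\lnot \lnot (Y \land \lnot (((\lnot X \to (Z \land (\lnot Z \land V))) \lor \lnot V) \land W))}.
\lnot \lnot (Y \land \lnot (((\lnot X \to (Z \land (\lnot Z \land V))) \lor \lnot V) \land W)): drop double negation, giving (Y \land \lnot (((\lnot X \to (Z \land (\lnot Z \land V))) \lor \lnot V) \land W)).
(Y \land \lnot (((\lnot X \to (Z \land (\lnot Z \land V))) \lor \lnot V) \land W)): α-rule — add Y, \lnot (((\lnot X \to (Z \land (\lnot Z \land V))) \lor \lnot V) \land W).
\lnot (((\lnot X \to (Z \land (\lnot Z \land V))) \lor \lnot V) \land W): β-rule — branch into \lnot ((\lnot X \to (Z \land (\lnot Z \land V))) \lor \lnot V)  //  \lnot W.
  branch 1 (add \lnot ((\lnot X \to (Z \land (\lnot Z \land V))) \lor \lnot V)):
    \lnot ((\lnot X \to (Z \land (\lnot Z \land V))) \lor \lnot V): α-rule — add \lnot (\lnot X \to (Z \land (\lnot Z \land V))), \lnot \lnot V.
    \lnot (\lnot X \to (Z \land (\lnot Z \land V))): α-rule — add \lnot X, \lnot (Z \land (\lnot Z \land V)).
    \lnot (Z \land (\lnot Z \land V)): β-rule — branch into \lnot Z  //  \lnot (\lnot Z \land V).
      branch 1.1 (add \lnot Z):
        ○ open, literals {V=T, X=F, Y=T, Z=F}.
      branch 1.2 (add \lnot (\lnot Z \land V)):
        \lnot (\lnot Z \land V): β-rule — branch into \lnot \lnot Z  //  \lnot V.
          branch 1.2.1 (add \lnot \lnot Z):
            ○ open, literals {V=T, X=F, Y=T, Z=T}.
          branch 1.2.2 (add \lnot V):
            × closes — contains both V and \lnot V.
  branch 2 (add \lnot W):
    ○ open, literals {W=F, Y=T}.
1 branch closed, 3 open.
Each open branch fixes some atoms; the unmentioned ones are free. Counting distinct full assignments: branch {V=T, X=F, Y=T, Z=F} (W) contributes 2 new; branch {V=T, X=F, Y=T, Z=T} (W) contributes 2 new; branch {W=F, Y=T} (X, Z, V) contributes 6 new. Total: 10.

10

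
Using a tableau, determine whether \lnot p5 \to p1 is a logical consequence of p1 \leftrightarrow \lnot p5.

Initial set: {(p1 \leftrightarrow \lnot p5); \lnot (\lnot p5 \to p1)}.
\lnot (\lnot p5 \to p1): α-rule — add \lnot p5, \lnot p1.
(p1 \leftrightarrow \lnot p5): β-rule — branch into p1, \lnot p5  //  \lnot p1, \lnot \lnot p5.
  branch 1 (add p1, \lnot p5):
    × closes — contains both p1 and \lnot p1.
  branch 2 (add \lnot p1, \lnot \lnot p5):
    × closes — contains both p5 and \lnot p5.
All 2 branches close.
Every branch closed, so the premises entail the conclusion.

Yes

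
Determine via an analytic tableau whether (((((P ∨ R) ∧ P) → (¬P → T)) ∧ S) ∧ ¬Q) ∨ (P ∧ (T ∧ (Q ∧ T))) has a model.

Satisfiable

Initial set: {((((((P ∨ R) ∧ P) → (¬P → T)) ∧ S) ∧ ¬Q) ∨ (P ∧ (T ∧ (Q ∧ T))))}.
((((((P ∨ R) ∧ P) → (¬P → T)) ∧ S) ∧ ¬Q) ∨ (P ∧ (T ∧ (Q ∧ T)))): β-rule — branch into (((((P ∨ R) ∧ P) → (¬P → T)) ∧ S) ∧ ¬Q)  //  (P ∧ (T ∧ (Q ∧ T))).
  branch 1 (add (((((P ∨ R) ∧ P) → (¬P → T)) ∧ S) ∧ ¬Q)):
    (((((P ∨ R) ∧ P) → (¬P → T)) ∧ S) ∧ ¬Q): α-rule — add ((((P ∨ R) ∧ P) → (¬P → T)) ∧ S), ¬Q.
    ((((P ∨ R) ∧ P) → (¬P → T)) ∧ S): α-rule — add (((P ∨ R) ∧ P) → (¬P → T)), S.
    (((P ∨ R) ∧ P) → (¬P → T)): β-rule — branch into ¬((P ∨ R) ∧ P)  //  (¬P → T).
      branch 1.1 (add ¬((P ∨ R) ∧ P)):
        ¬((P ∨ R) ∧ P): β-rule — branch into ¬(P ∨ R)  //  ¬P.
          branch 1.1.1 (add ¬(P ∨ R)):
            ¬(P ∨ R): α-rule — add ¬P, ¬R.
            ○ open, literals {P=0, Q=0, R=0, S=1}.
          branch 1.1.2 (add ¬P):
            ○ open, literals {P=0, Q=0, S=1}.
      branch 1.2 (add (¬P → T)):
        (¬P → T): β-rule — branch into ¬¬P  //  T.
          branch 1.2.1 (add ¬¬P):
            ○ open, literals {P=1, Q=0, S=1}.
          branch 1.2.2 (add T):
            ○ open, literals {Q=0, S=1, T=1}.
  branch 2 (add (P ∧ (T ∧ (Q ∧ T)))):
    (P ∧ (T ∧ (Q ∧ T))): α-rule — add P, (T ∧ (Q ∧ T)).
    (T ∧ (Q ∧ T)): α-rule — add T, (Q ∧ T).
    (Q ∧ T): α-rule — add Q, T.
    ○ open, literals {P=1, Q=1, T=1}.
0 branches closed, 5 open.
An open branch gives a satisfying assignment: P=0, Q=0, R=0, S=1.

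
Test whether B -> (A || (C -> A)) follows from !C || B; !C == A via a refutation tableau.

Initial set: {(!C || B); (!C == A); !(B -> (A || (C -> A)))}.
!(B -> (A || (C -> A))): α-rule — add B, !(A || (C -> A)).
!(A || (C -> A)): α-rule — add !A, !(C -> A).
!(C -> A): α-rule — add C, !A.
(!C || B): β-rule — branch into !C  //  B.
  branch 1 (add !C):
    × closes — contains both C and !C.
  branch 2 (add B):
    (!C == A): β-rule — branch into !C, A  //  !!C, !A.
      branch 2.1 (add !C, A):
        × closes — contains both C and !C.
      branch 2.2 (add !!C, !A):
        ○ open, literals {A=F, B=T, C=T}.
2 branches closed, 1 open.
An open branch gives a countermodel: A=F, B=T, C=T (unmentioned atoms arbitrary); the premises hold there but the conclusion fails.

No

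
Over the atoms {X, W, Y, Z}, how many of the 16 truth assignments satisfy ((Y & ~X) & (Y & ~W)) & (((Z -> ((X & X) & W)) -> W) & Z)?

Initial set: {(((Y & ~X) & (Y & ~W)) & (((Z -> ((X & X) & W)) -> W) & Z))}.
(((Y & ~X) & (Y & ~W)) & (((Z -> ((X & X) & W)) -> W) & Z)): α-rule — add ((Y & ~X) & (Y & ~W)), (((Z -> ((X & X) & W)) -> W) & Z).
((Y & ~X) & (Y & ~W)): α-rule — add (Y & ~X), (Y & ~W).
(((Z -> ((X & X) & W)) -> W) & Z): α-rule — add ((Z -> ((X & X) & W)) -> W), Z.
(Y & ~X): α-rule — add Y, ~X.
(Y & ~W): α-rule — add Y, ~W.
((Z -> ((X & X) & W)) -> W): β-rule — branch into ~(Z -> ((X & X) & W))  //  W.
  branch 1 (add ~(Z -> ((X & X) & W))):
    ~(Z -> ((X & X) & W)): α-rule — add Z, ~((X & X) & W).
    ~((X & X) & W): β-rule — branch into ~(X & X)  //  ~W.
      branch 1.1 (add ~(X & X)):
        ~(X & X): β-rule — branch into ~X  //  ~X.
          branch 1.1.1 (add ~X):
            ○ open, literals {W=F, X=F, Y=T, Z=T}.
          branch 1.1.2 (add ~X):
            ○ open, literals {W=F, X=F, Y=T, Z=T}.
      branch 1.2 (add ~W):
        ○ open, literals {W=F, X=F, Y=T, Z=T}.
  branch 2 (add W):
    × closes — contains both W and ~W.
1 branch closed, 3 open.
Each open branch fixes some atoms; the unmentioned ones are free. Counting distinct full assignments: branch {W=F, X=F, Y=T, Z=T} (none free) contributes 1 new; branch {W=F, X=F, Y=T, Z=T} (none free) contributes 0 new; branch {W=F, X=F, Y=T, Z=T} (none free) contributes 0 new. Total: 1.

1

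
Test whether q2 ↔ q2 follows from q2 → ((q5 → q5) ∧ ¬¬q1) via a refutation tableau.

Initial set: {(q2 → ((q5 → q5) ∧ ¬¬q1)); ¬(q2 ↔ q2)}.
(q2 → ((q5 → q5) ∧ ¬¬q1)): β-rule — branch into ¬q2  //  ((q5 → q5) ∧ ¬¬q1).
  branch 1 (add ¬q2):
    ¬(q2 ↔ q2): β-rule — branch into q2, ¬q2  //  ¬q2, q2.
      branch 1.1 (add q2, ¬q2):
        × closes — contains both q2 and ¬q2.
      branch 1.2 (add ¬q2, q2):
        × closes — contains both q2 and ¬q2.
  branch 2 (add ((q5 → q5) ∧ ¬¬q1)):
    ((q5 → q5) ∧ ¬¬q1): α-rule — add (q5 → q5), ¬¬q1.
    ¬¬q1: drop double negation, giving q1.
    ¬(q2 ↔ q2): β-rule — branch into q2, ¬q2  //  ¬q2, q2.
      branch 2.1 (add q2, ¬q2):
        × closes — contains both q2 and ¬q2.
      branch 2.2 (add ¬q2, q2):
        × closes — contains both q2 and ¬q2.
All 4 branches close.
Every branch closed, so the premises entail the conclusion.

Yes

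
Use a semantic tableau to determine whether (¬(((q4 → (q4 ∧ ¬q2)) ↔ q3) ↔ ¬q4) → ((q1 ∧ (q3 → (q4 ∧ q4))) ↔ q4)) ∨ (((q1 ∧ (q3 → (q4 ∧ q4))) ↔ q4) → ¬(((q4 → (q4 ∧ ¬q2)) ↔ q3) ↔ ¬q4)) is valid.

Assume the negation and expand:
Initial set: {¬((¬(((q4 → (q4 ∧ ¬q2)) ↔ q3) ↔ ¬q4) → ((q1 ∧ (q3 → (q4 ∧ q4))) ↔ q4)) ∨ (((q1 ∧ (q3 → (q4 ∧ q4))) ↔ q4) → ¬(((q4 → (q4 ∧ ¬q2)) ↔ q3) ↔ ¬q4)))}.
¬((¬(((q4 → (q4 ∧ ¬q2)) ↔ q3) ↔ ¬q4) → ((q1 ∧ (q3 → (q4 ∧ q4))) ↔ q4)) ∨ (((q1 ∧ (q3 → (q4 ∧ q4))) ↔ q4) → ¬(((q4 → (q4 ∧ ¬q2)) ↔ q3) ↔ ¬q4))): α-rule — add ¬(¬(((q4 → (q4 ∧ ¬q2)) ↔ q3) ↔ ¬q4) → ((q1 ∧ (q3 → (q4 ∧ q4))) ↔ q4)), ¬(((q1 ∧ (q3 → (q4 ∧ q4))) ↔ q4) → ¬(((q4 → (q4 ∧ ¬q2)) ↔ q3) ↔ ¬q4)).
¬(¬(((q4 → (q4 ∧ ¬q2)) ↔ q3) ↔ ¬q4) → ((q1 ∧ (q3 → (q4 ∧ q4))) ↔ q4)): α-rule — add ¬(((q4 → (q4 ∧ ¬q2)) ↔ q3) ↔ ¬q4), ¬((q1 ∧ (q3 → (q4 ∧ q4))) ↔ q4).
¬(((q1 ∧ (q3 → (q4 ∧ q4))) ↔ q4) → ¬(((q4 → (q4 ∧ ¬q2)) ↔ q3) ↔ ¬q4)): α-rule — add ((q1 ∧ (q3 → (q4 ∧ q4))) ↔ q4), ¬¬(((q4 → (q4 ∧ ¬q2)) ↔ q3) ↔ ¬q4).
¬(((q4 → (q4 ∧ ¬q2)) ↔ q3) ↔ ¬q4): β-rule — branch into ((q4 → (q4 ∧ ¬q2)) ↔ q3), ¬¬q4  //  ¬((q4 → (q4 ∧ ¬q2)) ↔ q3), ¬q4.
  branch 1 (add ((q4 → (q4 ∧ ¬q2)) ↔ q3), ¬¬q4):
    ¬((q1 ∧ (q3 → (q4 ∧ q4))) ↔ q4): β-rule — branch into (q1 ∧ (q3 → (q4 ∧ q4))), ¬q4  //  ¬(q1 ∧ (q3 → (q4 ∧ q4))), q4.
      branch 1.1 (add (q1 ∧ (q3 → (q4 ∧ q4))), ¬q4):
        × closes — contains both q4 and ¬q4.
      branch 1.2 (add ¬(q1 ∧ (q3 → (q4 ∧ q4))), q4):
        ((q1 ∧ (q3 → (q4 ∧ q4))) ↔ q4): β-rule — branch into (q1 ∧ (q3 → (q4 ∧ q4))), q4  //  ¬(q1 ∧ (q3 → (q4 ∧ q4))), ¬q4.
          branch 1.2.1 (add (q1 ∧ (q3 → (q4 ∧ q4))), q4):
            (q1 ∧ (q3 → (q4 ∧ q4))): α-rule — add q1, (q3 → (q4 ∧ q4)).
            ¬¬(((q4 → (q4 ∧ ¬q2)) ↔ q3) ↔ ¬q4): β-rule — branch into ((q4 → (q4 ∧ ¬q2)) ↔ q3), ¬q4  //  ¬((q4 → (q4 ∧ ¬q2)) ↔ q3), ¬¬q4.
              branch 1.2.1.1 (add ((q4 → (q4 ∧ ¬q2)) ↔ q3), ¬q4):
                × closes — contains both q4 and ¬q4.
              branch 1.2.1.2 (add ¬((q4 → (q4 ∧ ¬q2)) ↔ q3), ¬¬q4):
                ((q4 → (q4 ∧ ¬q2)) ↔ q3): β-rule — branch into (q4 → (q4 ∧ ¬q2)), q3  //  ¬(q4 → (q4 ∧ ¬q2)), ¬q3.
                  branch 1.2.1.2.1 (add (q4 → (q4 ∧ ¬q2)), q3):
                    ¬(q1 ∧ (q3 → (q4 ∧ q4))): β-rule — branch into ¬q1  //  ¬(q3 → (q4 ∧ q4)).
                      branch 1.2.1.2.1.1 (add ¬q1):
                        × closes — contains both q1 and ¬q1.
                      branch 1.2.1.2.1.2 (add ¬(q3 → (q4 ∧ q4))):
                        ¬(q3 → (q4 ∧ q4)): α-rule — add q3, ¬(q4 ∧ q4).
                        (q3 → (q4 ∧ q4)): β-rule — branch into ¬q3  //  (q4 ∧ q4).
                          branch 1.2.1.2.1.2.1 (add ¬q3):
                            × closes — contains both q3 and ¬q3.
                          branch 1.2.1.2.1.2.2 (add (q4 ∧ q4)):
                            (q4 ∧ q4): α-rule — add q4, q4.
                            ¬((q4 → (q4 ∧ ¬q2)) ↔ q3): β-rule — branch into (q4 → (q4 ∧ ¬q2)), ¬q3  //  ¬(q4 → (q4 ∧ ¬q2)), q3.
                              branch 1.2.1.2.1.2.2.1 (add (q4 → (q4 ∧ ¬q2)), ¬q3):
                                × closes — contains both q3 and ¬q3.
                              branch 1.2.1.2.1.2.2.2 (add ¬(q4 → (q4 ∧ ¬q2)), q3):
                                ¬(q4 → (q4 ∧ ¬q2)): α-rule — add q4, ¬(q4 ∧ ¬q2).
                                (q4 → (q4 ∧ ¬q2)): β-rule — branch into ¬q4  //  (q4 ∧ ¬q2).
                                  branch 1.2.1.2.1.2.2.2.1 (add ¬q4):
                                    × closes — contains both q4 and ¬q4.
                                  branch 1.2.1.2.1.2.2.2.2 (add (q4 ∧ ¬q2)):
                                    (q4 ∧ ¬q2): α-rule — add q4, ¬q2.
                                    ¬(q4 ∧ q4): β-rule — branch into ¬q4  //  ¬q4.
                                      branch 1.2.1.2.1.2.2.2.2.1 (add ¬q4):
                                        × closes — contains both q4 and ¬q4.
                                      branch 1.2.1.2.1.2.2.2.2.2 (add ¬q4):
                                        × closes — contains both q4 and ¬q4.
                  branch 1.2.1.2.2 (add ¬(q4 → (q4 ∧ ¬q2)), ¬q3):
                    ¬(q4 → (q4 ∧ ¬q2)): α-rule — add q4, ¬(q4 ∧ ¬q2).
                    ¬(q1 ∧ (q3 → (q4 ∧ q4))): β-rule — branch into ¬q1  //  ¬(q3 → (q4 ∧ q4)).
                      branch 1.2.1.2.2.1 (add ¬q1):
                        × closes — contains both q1 and ¬q1.
                      branch 1.2.1.2.2.2 (add ¬(q3 → (q4 ∧ q4))):
                        ¬(q3 → (q4 ∧ q4)): α-rule — add q3, ¬(q4 ∧ q4).
                        × closes — contains both q3 and ¬q3.
          branch 1.2.2 (add ¬(q1 ∧ (q3 → (q4 ∧ q4))), ¬q4):
            × closes — contains both q4 and ¬q4.
  branch 2 (add ¬((q4 → (q4 ∧ ¬q2)) ↔ q3), ¬q4):
    ¬((q1 ∧ (q3 → (q4 ∧ q4))) ↔ q4): β-rule — branch into (q1 ∧ (q3 → (q4 ∧ q4))), ¬q4  //  ¬(q1 ∧ (q3 → (q4 ∧ q4))), q4.
      branch 2.1 (add (q1 ∧ (q3 → (q4 ∧ q4))), ¬q4):
        (q1 ∧ (q3 → (q4 ∧ q4))): α-rule — add q1, (q3 → (q4 ∧ q4)).
        ((q1 ∧ (q3 → (q4 ∧ q4))) ↔ q4): β-rule — branch into (q1 ∧ (q3 → (q4 ∧ q4))), q4  //  ¬(q1 ∧ (q3 → (q4 ∧ q4))), ¬q4.
          branch 2.1.1 (add (q1 ∧ (q3 → (q4 ∧ q4))), q4):
            × closes — contains both q4 and ¬q4.
          branch 2.1.2 (add ¬(q1 ∧ (q3 → (q4 ∧ q4))), ¬q4):
            ¬¬(((q4 → (q4 ∧ ¬q2)) ↔ q3) ↔ ¬q4): β-rule — branch into ((q4 → (q4 ∧ ¬q2)) ↔ q3), ¬q4  //  ¬((q4 → (q4 ∧ ¬q2)) ↔ q3), ¬¬q4.
              branch 2.1.2.1 (add ((q4 → (q4 ∧ ¬q2)) ↔ q3), ¬q4):
                ¬((q4 → (q4 ∧ ¬q2)) ↔ q3): β-rule — branch into (q4 → (q4 ∧ ¬q2)), ¬q3  //  ¬(q4 → (q4 ∧ ¬q2)), q3.
                  branch 2.1.2.1.1 (add (q4 → (q4 ∧ ¬q2)), ¬q3):
                    (q3 → (q4 ∧ q4)): β-rule — branch into ¬q3  //  (q4 ∧ q4).
                      branch 2.1.2.1.1.1 (add ¬q3):
                        ¬(q1 ∧ (q3 → (q4 ∧ q4))): β-rule — branch into ¬q1  //  ¬(q3 → (q4 ∧ q4)).
                          branch 2.1.2.1.1.1.1 (add ¬q1):
                            × closes — contains both q1 and ¬q1.
                          branch 2.1.2.1.1.1.2 (add ¬(q3 → (q4 ∧ q4))):
                            ¬(q3 → (q4 ∧ q4)): α-rule — add q3, ¬(q4 ∧ q4).
                            × closes — contains both q3 and ¬q3.
                      branch 2.1.2.1.1.2 (add (q4 ∧ q4)):
                        (q4 ∧ q4): α-rule — add q4, q4.
                        × closes — contains both q4 and ¬q4.
                  branch 2.1.2.1.2 (add ¬(q4 → (q4 ∧ ¬q2)), q3):
                    ¬(q4 → (q4 ∧ ¬q2)): α-rule — add q4, ¬(q4 ∧ ¬q2).
                    × closes — contains both q4 and ¬q4.
              branch 2.1.2.2 (add ¬((q4 → (q4 ∧ ¬q2)) ↔ q3), ¬¬q4):
                × closes — contains both q4 and ¬q4.
      branch 2.2 (add ¬(q1 ∧ (q3 → (q4 ∧ q4))), q4):
        × closes — contains both q4 and ¬q4.
All 18 branches close.
Every branch closed, so the negation is unsatisfiable and the formula is valid.

Valid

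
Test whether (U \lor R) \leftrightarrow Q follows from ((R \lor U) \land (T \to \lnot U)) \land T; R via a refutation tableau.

No

Initial set: {(((R \lor U) \land (T \to \lnot U)) \land T); R; \lnot ((U \lor R) \leftrightarrow Q)}.
(((R \lor U) \land (T \to \lnot U)) \land T): α-rule — add ((R \lor U) \land (T \to \lnot U)), T.
((R \lor U) \land (T \to \lnot U)): α-rule — add (R \lor U), (T \to \lnot U).
\lnot ((U \lor R) \leftrightarrow Q): β-rule — branch into (U \lor R), \lnot Q  //  \lnot (U \lor R), Q.
  branch 1 (add (U \lor R), \lnot Q):
    (R \lor U): β-rule — branch into R  //  U.
      branch 1.1 (add R):
        (T \to \lnot U): β-rule — branch into \lnot T  //  \lnot U.
          branch 1.1.1 (add \lnot T):
            × closes — contains both T and \lnot T.
          branch 1.1.2 (add \lnot U):
            (U \lor R): β-rule — branch into U  //  R.
              branch 1.1.2.1 (add U):
                × closes — contains both U and \lnot U.
              branch 1.1.2.2 (add R):
                ○ open, literals {Q=false, R=true, T=true, U=false}.
      branch 1.2 (add U):
        (T \to \lnot U): β-rule — branch into \lnot T  //  \lnot U.
          branch 1.2.1 (add \lnot T):
            × closes — contains both T and \lnot T.
          branch 1.2.2 (add \lnot U):
            × closes — contains both U and \lnot U.
  branch 2 (add \lnot (U \lor R), Q):
    \lnot (U \lor R): α-rule — add \lnot U, \lnot R.
    × closes — contains both R and \lnot R.
5 branches closed, 1 open.
An open branch gives a countermodel: Q=false, R=true, T=true, U=false (unmentioned atoms arbitrary); the premises hold there but the conclusion fails.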